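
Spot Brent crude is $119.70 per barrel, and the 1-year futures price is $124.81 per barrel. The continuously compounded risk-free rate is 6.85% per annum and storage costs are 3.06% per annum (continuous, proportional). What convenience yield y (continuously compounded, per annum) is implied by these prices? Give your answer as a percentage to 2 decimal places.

F = S·e^((r+u−y)T) ⇒ (r+u−y) = ln(F/S)/T
ln(124.81/119.70) = 0.041804; /T ⇒ 0.041804
y = r + u − ln(F/S)/T = 0.0685 + 0.0306 − 0.041804 = 0.057296
y = 5.73%

5.73%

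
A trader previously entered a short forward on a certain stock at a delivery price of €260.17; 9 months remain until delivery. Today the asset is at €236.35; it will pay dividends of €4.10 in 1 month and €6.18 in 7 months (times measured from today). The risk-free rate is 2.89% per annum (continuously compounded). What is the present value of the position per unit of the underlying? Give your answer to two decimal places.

PV(remaining dividends) I = 4.10·e^(−0.0289·1/12) + 6.18·e^(−0.0289·7/12) = 10.1668
Current forward F = (S − I)·e^(rT) = (236.35 − 10.1668)·e^(0.0289·9/12) = 226.1832 × 1.021912 = 231.1393
Value (long) = (F − K)·e^(−rT) = (231.1393 − 260.17) × 0.978558 = -28.4082
Short position value = −(long value) = €28.41

€28.41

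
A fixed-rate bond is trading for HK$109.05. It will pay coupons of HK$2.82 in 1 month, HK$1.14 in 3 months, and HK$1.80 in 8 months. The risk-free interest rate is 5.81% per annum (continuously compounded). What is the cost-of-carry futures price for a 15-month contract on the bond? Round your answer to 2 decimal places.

PV(coupons) I = 2.82·e^(−0.0581·1/12) + 1.14·e^(−0.0581·3/12) + 1.80·e^(−0.0581·8/12)
I = 2.8064 + 1.1236 + 1.7316 = 5.6616
F = (S − I)·e^(rT) = (109.05 − 5.6616) · e^(0.0581·15/12)
= 103.3884 · e^0.072625 = 103.3884 × 1.075327 = HK$111.18

HK$111.18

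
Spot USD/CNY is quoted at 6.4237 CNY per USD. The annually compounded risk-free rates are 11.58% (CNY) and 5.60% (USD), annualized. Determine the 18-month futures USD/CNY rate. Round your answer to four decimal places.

6.9770

By covered interest parity, F = S · (1+r_CNY)^T / (1+r_USD)^T
= 6.4237 × 1.178636 / 1.085165 = 6.4237 × 1.086135
F = 6.9770 CNY per USD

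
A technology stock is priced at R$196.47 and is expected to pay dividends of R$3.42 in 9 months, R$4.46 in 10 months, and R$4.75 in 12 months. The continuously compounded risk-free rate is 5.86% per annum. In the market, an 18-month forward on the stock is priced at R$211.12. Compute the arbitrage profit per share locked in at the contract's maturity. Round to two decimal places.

PV(dividends) I = 3.42·e^(−0.0586·9/12) + 4.46·e^(−0.0586·10/12) + 4.75·e^(−0.0586·12/12) = 12.0000
Fair forward F* = (S − I)·e^(rT) = (196.47 − 12.0000)·e^0.087900 = 184.4700 × 1.091879 = 201.4189
Market R$211.12 > fair 201.4189: forward overpriced → cash-and-carry (borrow at r, buy the stock and collect the dividends, short the forward).
Profit at T = |F_mkt − F*| = |211.12 − 201.4189| = R$9.70 per share

R$9.70 per share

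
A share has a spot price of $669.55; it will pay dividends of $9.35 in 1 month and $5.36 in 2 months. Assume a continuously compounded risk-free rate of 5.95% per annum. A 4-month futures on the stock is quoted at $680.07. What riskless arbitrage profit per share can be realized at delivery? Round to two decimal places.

PV(dividends) I = 9.35·e^(−0.0595·1/12) + 5.36·e^(−0.0595·2/12) = 14.6109
Fair futures F* = (S − I)·e^(rT) = (669.55 − 14.6109)·e^0.019833 = 654.9391 × 1.020031 = 668.0582
Market $680.07 > fair 668.0582: forward overpriced → cash-and-carry (borrow at r, buy the stock and collect the dividends, short the forward).
Profit at T = |F_mkt − F*| = |680.07 − 668.0582| = $12.01 per share

$12.01 per share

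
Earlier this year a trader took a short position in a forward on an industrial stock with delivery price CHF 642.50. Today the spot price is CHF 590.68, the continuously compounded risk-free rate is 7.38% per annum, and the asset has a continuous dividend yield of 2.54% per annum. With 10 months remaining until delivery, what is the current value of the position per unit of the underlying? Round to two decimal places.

CHF 25.87

Current fair forward for the remaining 10 months: F = S·e^((r − q)·T), (r − q) = 0.0738 − 0.0254 = 0.0484
F = 590.68 · e^(0.0484 × 10/12) = 590.68 × 1.041158 = 614.9912
Value of long forward = (F − K)·e^(−rT) = (614.9912 − 642.50) · e^(−0.0738·10/12)
= -27.5088 × 0.940353 = -25.87
Short position value = −(long value) = CHF 25.87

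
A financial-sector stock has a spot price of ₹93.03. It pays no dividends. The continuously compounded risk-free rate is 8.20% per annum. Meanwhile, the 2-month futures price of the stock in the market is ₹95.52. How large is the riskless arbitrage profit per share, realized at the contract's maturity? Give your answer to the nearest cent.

₹1.21 per share

Fair futures: F* = S·e^(carry·T), with carry = r = 0.0820
F* = 93.03 · e^(0.0820 × 2/12) = 93.03 · e^0.013667 = 93.03 × 1.013761 = ₹94.3102
Market ₹95.52 > fair ₹94.3102: forward overpriced → cash-and-carry (buy spot, short the forward).
At maturity, profit = |F_mkt − F*| = |95.52 − 94.3102| = ₹1.21 per share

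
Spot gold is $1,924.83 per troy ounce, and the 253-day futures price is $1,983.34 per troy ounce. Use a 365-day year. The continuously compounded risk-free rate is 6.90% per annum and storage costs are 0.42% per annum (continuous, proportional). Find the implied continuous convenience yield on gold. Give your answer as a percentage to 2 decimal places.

3.00%

F = S·e^((r+u−y)T) ⇒ (r+u−y) = ln(F/S)/T
ln(1983.34/1924.83) = 0.029945; /T ⇒ 0.043201
y = r + u − ln(F/S)/T = 0.0690 + 0.0042 − 0.043201 = 0.029999
y = 3.00%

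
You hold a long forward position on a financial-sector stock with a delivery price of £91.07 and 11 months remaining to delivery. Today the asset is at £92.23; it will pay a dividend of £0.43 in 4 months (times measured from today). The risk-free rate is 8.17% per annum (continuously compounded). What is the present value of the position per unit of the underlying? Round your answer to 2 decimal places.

£7.31

PV(remaining dividends) I = 0.43·e^(−0.0817·4/12) = 0.4184
Current forward F = (S − I)·e^(rT) = (92.23 − 0.4184)·e^(0.0817·11/12) = 91.8116 × 1.077767 = 98.9515
Value (long) = (F − K)·e^(−rT) = (98.9515 − 91.07) × 0.927844 = 7.3128
Value = £7.31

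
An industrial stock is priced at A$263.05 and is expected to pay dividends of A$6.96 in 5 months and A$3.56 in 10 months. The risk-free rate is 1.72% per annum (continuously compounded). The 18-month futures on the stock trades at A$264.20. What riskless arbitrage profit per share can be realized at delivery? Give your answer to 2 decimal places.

A$4.97 per share

PV(dividends) I = 6.96·e^(−0.0172·5/12) + 3.56·e^(−0.0172·10/12) = 10.4196
Fair futures F* = (S − I)·e^(rT) = (263.05 − 10.4196)·e^0.025800 = 252.6304 × 1.026136 = 259.2331
Market A$264.20 > fair 259.2331: forward overpriced → cash-and-carry (borrow at r, buy the stock and collect the dividends, short the forward).
Profit at T = |F_mkt − F*| = |264.20 − 259.2331| = A$4.97 per share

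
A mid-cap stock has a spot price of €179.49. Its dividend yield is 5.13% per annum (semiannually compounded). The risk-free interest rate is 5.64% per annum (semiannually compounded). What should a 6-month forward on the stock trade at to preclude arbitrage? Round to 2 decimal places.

€179.94

F = S · (1+r/2)^(2T) / (1+q/2)^(2T)
= 179.49 × 1.028200 / 1.025650 = 179.49 × 1.002486
F = €179.94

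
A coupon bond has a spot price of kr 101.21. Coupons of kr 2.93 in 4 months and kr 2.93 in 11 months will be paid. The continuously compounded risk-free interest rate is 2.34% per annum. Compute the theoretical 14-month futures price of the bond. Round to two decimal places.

kr 98.08

PV(coupons) I = 2.93·e^(−0.0234·4/12) + 2.93·e^(−0.0234·11/12)
I = 2.9072 + 2.8678 = 5.7750
F = (S − I)·e^(rT) = (101.21 − 5.7750) · e^(0.0234·14/12)
= 95.4350 · e^0.027300 = 95.4350 × 1.027676 = kr 98.08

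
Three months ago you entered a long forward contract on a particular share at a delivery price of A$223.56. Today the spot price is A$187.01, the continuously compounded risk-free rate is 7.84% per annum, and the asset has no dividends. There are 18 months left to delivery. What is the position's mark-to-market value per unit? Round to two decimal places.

-A$11.75

Current fair forward for the remaining 18 months: F = S·e^(r·T), r = 0.0784
F = 187.01 · e^(0.0784 × 18/12) = 187.01 × 1.124794 = 210.3477
Value of long forward = (F − K)·e^(−rT) = (210.3477 − 223.56) · e^(−0.0784·18/12)
= -13.2123 × 0.889052 = -11.75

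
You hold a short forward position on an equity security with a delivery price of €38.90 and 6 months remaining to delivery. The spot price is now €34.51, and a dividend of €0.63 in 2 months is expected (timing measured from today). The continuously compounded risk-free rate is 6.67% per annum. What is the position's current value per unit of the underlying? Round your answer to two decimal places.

€3.74

PV(remaining dividends) I = 0.63·e^(−0.0667·2/12) = 0.6230
Current forward F = (S − I)·e^(rT) = (34.51 − 0.6230)·e^(0.0667·6/12) = 33.8870 × 1.033912 = 35.0362
Value (long) = (F − K)·e^(−rT) = (35.0362 − 38.90) × 0.967200 = -3.7371
Short position value = −(long value) = €3.74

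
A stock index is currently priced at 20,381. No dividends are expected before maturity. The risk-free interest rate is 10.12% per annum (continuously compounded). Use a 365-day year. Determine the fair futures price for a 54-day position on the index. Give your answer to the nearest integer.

20,688

F = S·e^(rT) = 20381 · e^(0.1012 × 54/365)
= 20381 · e^0.014972 = 20381 × 1.015085
F = 20,688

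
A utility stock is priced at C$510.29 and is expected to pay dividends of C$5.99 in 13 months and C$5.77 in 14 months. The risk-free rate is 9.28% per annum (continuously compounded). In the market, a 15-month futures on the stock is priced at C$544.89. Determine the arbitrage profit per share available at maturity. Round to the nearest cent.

PV(dividends) I = 5.99·e^(−0.0928·13/12) + 5.77·e^(−0.0928·14/12) = 10.5950
Fair futures F* = (S − I)·e^(rT) = (510.29 − 10.5950)·e^0.116000 = 499.6950 × 1.122996 = 561.1555
Market C$544.89 < fair 561.1555: forward underpriced → reverse cash-and-carry (short the stock, invest proceeds at r, pay the dividends, go long the forward).
Profit at T = |F_mkt − F*| = |544.89 − 561.1555| = C$16.27 per share

C$16.27 per share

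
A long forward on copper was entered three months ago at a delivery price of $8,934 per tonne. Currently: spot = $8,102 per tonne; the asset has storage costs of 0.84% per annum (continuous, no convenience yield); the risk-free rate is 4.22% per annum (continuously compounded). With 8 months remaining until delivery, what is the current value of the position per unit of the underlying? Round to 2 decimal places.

Current fair forward for the remaining 8 months: F = S·e^((r + u)·T), (r + u) = 0.0422 + 0.0084 = 0.0506
F = 8102 · e^(0.0506 × 8/12) = 8102 × 1.03430875 = 8379.9695
Value of long forward = (F − K)·e^(−rT) = (8379.9695 − 8934) · e^(−0.0422·8/12)
= -554.0305 × 0.97225872 = -538.66

-$538.66 per tonne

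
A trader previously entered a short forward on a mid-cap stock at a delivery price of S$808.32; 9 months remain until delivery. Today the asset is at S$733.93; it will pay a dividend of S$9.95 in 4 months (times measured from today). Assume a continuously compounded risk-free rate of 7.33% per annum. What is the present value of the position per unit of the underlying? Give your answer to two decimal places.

PV(remaining dividends) I = 9.95·e^(−0.0733·4/12) = 9.7098
Current forward F = (S − I)·e^(rT) = (733.93 − 9.7098)·e^(0.0733·9/12) = 724.2202 × 1.056514 = 765.1488
Value (long) = (F − K)·e^(−rT) = (765.1488 − 808.32) × 0.946509 = -40.8619
Short position value = −(long value) = S$40.86

S$40.86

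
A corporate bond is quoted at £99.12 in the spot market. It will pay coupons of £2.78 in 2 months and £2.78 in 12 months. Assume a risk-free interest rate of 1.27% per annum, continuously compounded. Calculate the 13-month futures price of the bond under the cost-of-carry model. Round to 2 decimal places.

PV(coupons) I = 2.78·e^(−0.0127·2/12) + 2.78·e^(−0.0127·12/12)
I = 2.7741 + 2.7449 = 5.5190
F = (S − I)·e^(rT) = (99.12 − 5.5190) · e^(0.0127·13/12)
= 93.6010 · e^0.013758 = 93.6010 × 1.013853 = £94.90

£94.90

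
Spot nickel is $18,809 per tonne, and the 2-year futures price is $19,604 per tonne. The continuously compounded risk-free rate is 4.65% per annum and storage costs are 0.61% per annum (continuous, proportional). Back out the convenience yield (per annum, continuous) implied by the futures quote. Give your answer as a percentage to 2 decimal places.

F = S·e^((r+u−y)T) ⇒ (r+u−y) = ln(F/S)/T
ln(19604/18809) = 0.041398; /T ⇒ 0.020699
y = r + u − ln(F/S)/T = 0.0465 + 0.0061 − 0.020699 = 0.031901
y = 3.19%

3.19%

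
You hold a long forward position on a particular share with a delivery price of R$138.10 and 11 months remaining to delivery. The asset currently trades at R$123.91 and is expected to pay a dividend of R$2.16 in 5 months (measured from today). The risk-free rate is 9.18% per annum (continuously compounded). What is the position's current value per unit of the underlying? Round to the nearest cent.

PV(remaining dividends) I = 2.16·e^(−0.0918·5/12) = 2.0789
Current forward F = (S − I)·e^(rT) = (123.91 − 2.0789)·e^(0.0918·11/12) = 121.8311 × 1.087792 = 132.5269
Value (long) = (F − K)·e^(−rT) = (132.5269 − 138.10) × 0.919293 = -5.1233
Value = -R$5.12

-R$5.12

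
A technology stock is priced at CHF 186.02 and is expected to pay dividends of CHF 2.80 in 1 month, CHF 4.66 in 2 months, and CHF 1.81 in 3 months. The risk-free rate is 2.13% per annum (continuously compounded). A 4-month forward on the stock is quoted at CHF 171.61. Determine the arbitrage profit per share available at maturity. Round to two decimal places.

CHF 6.43 per share

PV(dividends) I = 2.80·e^(−0.0213·1/12) + 4.66·e^(−0.0213·2/12) + 1.81·e^(−0.0213·3/12) = 9.2389
Fair forward F* = (S − I)·e^(rT) = (186.02 − 9.2389)·e^0.007100 = 176.7811 × 1.007125 = 178.0407
Market CHF 171.61 < fair 178.0407: forward underpriced → reverse cash-and-carry (short the stock, invest proceeds at r, pay the dividends, go long the forward).
Profit at T = |F_mkt − F*| = |171.61 − 178.0407| = CHF 6.43 per share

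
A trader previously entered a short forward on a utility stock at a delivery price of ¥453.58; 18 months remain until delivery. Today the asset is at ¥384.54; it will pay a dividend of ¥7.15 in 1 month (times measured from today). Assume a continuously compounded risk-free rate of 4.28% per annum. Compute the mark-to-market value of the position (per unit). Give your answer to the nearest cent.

¥47.96

PV(remaining dividends) I = 7.15·e^(−0.0428·1/12) = 7.1245
Current forward F = (S − I)·e^(rT) = (384.54 − 7.1245)·e^(0.0428·18/12) = 377.4155 × 1.066306 = 402.4404
Value (long) = (F − K)·e^(−rT) = (402.4404 − 453.58) × 0.937817 = -47.9596
Short position value = −(long value) = ¥47.96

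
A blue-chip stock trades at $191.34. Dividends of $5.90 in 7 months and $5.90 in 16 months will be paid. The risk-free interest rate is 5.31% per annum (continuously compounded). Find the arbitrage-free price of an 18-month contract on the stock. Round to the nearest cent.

$195.06

PV(dividends) I = 5.90·e^(−0.0531·7/12) + 5.90·e^(−0.0531·16/12)
I = 5.7200 + 5.4967 = 11.2167
F = (S − I)·e^(rT) = (191.34 − 11.2167) · e^(0.0531·18/12)
= 180.1233 · e^0.079650 = 180.1233 × 1.082908 = $195.06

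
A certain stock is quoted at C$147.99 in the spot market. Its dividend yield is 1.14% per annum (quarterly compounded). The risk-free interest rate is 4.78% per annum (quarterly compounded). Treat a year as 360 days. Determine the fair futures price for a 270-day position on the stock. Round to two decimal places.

F = S · (1+r/4)^(4T) / (1+q/4)^(4T)
= 147.99 × 1.036280 / 1.008574 = 147.99 × 1.027470
F = C$152.06

C$152.06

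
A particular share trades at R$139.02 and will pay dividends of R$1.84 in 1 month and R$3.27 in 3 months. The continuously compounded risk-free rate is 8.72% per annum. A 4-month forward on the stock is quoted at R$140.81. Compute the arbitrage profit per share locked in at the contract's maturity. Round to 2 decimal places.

PV(dividends) I = 1.84·e^(−0.0872·1/12) + 3.27·e^(−0.0872·3/12) = 5.0262
Fair forward F* = (S − I)·e^(rT) = (139.02 − 5.0262)·e^0.029067 = 133.9938 × 1.029494 = 137.9458
Market R$140.81 > fair 137.9458: forward overpriced → cash-and-carry (borrow at r, buy the stock and collect the dividends, short the forward).
Profit at T = |F_mkt − F*| = |140.81 − 137.9458| = R$2.86 per share

R$2.86 per share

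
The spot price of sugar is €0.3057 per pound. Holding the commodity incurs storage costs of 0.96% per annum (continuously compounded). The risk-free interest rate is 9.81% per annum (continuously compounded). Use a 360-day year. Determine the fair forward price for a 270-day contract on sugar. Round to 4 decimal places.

€0.3314 per pound

Net carry = r + u − y = 0.0981 + 0.0096 − 0.0000 = 0.1077
F = S·e^((r+u−y)T) = 0.3057 · e^(0.1077 × 270/360) = 0.3057 · e^0.080775
= 0.3057 × 1.084127 = €0.3314 per pound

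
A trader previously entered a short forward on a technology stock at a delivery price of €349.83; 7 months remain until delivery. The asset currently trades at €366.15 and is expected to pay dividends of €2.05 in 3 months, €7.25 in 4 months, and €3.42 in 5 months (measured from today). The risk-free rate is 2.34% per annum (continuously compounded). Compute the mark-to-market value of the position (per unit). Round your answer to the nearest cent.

PV(remaining dividends) I = 2.05·e^(−0.0234·3/12) + 7.25·e^(−0.0234·4/12) + 3.42·e^(−0.0234·5/12) = 12.6185
Current forward F = (S − I)·e^(rT) = (366.15 − 12.6185)·e^(0.0234·7/12) = 353.5315 × 1.013744 = 358.3904
Value (long) = (F − K)·e^(−rT) = (358.3904 − 349.83) × 0.986443 = 8.4443
Short position value = −(long value) = -€8.44

-€8.44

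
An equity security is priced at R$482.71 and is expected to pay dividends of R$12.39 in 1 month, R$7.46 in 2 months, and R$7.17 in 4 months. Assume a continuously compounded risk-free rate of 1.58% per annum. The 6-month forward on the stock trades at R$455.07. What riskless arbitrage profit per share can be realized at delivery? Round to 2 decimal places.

R$4.31 per share

PV(dividends) I = 12.39·e^(−0.0158·1/12) + 7.46·e^(−0.0158·2/12) + 7.17·e^(−0.0158·4/12) = 26.9464
Fair forward F* = (S − I)·e^(rT) = (482.71 − 26.9464)·e^0.007900 = 455.7636 × 1.007931 = 459.3783
Market R$455.07 < fair 459.3783: forward underpriced → reverse cash-and-carry (short the stock, invest proceeds at r, pay the dividends, go long the forward).
Profit at T = |F_mkt − F*| = |455.07 − 459.3783| = R$4.31 per share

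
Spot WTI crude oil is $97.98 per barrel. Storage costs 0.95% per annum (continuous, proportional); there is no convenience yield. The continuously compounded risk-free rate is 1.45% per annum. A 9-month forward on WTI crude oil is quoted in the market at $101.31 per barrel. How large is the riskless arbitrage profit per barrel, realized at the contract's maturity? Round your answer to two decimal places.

Fair forward: F* = S·e^(carry·T), with carry = (r + u) = 0.0145 + 0.0095 = 0.0240
F* = 97.98 · e^(0.0240 × 9/12) = 97.98 · e^0.018000 = 97.98 × 1.018163 = $99.7596
Market $101.31 > fair $99.7596: forward overpriced → cash-and-carry (buy spot, short the forward).
At maturity, profit = |F_mkt − F*| = |101.31 − 99.7596| = $1.55 per barrel

$1.55 per barrel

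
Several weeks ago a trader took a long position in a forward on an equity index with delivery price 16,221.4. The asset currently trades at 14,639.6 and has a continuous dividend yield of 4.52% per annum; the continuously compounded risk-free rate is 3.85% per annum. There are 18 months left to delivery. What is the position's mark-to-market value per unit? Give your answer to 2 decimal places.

Current fair forward for the remaining 18 months: F = S·e^((r − q)·T), (r − q) = 0.0385 − 0.0452 = -0.0067
F = 14639.6 · e^(-0.0067 × 18/12) = 14639.6 × 0.99000033 = 14493.2088
Value of long forward = (F − K)·e^(−rT) = (14493.2088 − 16221.4) · e^(−0.0385·18/12)
= -1728.1912 × 0.94388589 = -1631.22

-1631.22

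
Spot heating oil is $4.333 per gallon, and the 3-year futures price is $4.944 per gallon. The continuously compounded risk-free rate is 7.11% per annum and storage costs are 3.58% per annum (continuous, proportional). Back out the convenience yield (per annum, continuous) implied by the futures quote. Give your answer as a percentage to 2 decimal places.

6.29%

F = S·e^((r+u−y)T) ⇒ (r+u−y) = ln(F/S)/T
ln(4.944/4.333) = 0.131915; /T ⇒ 0.043972
y = r + u − ln(F/S)/T = 0.0711 + 0.0358 − 0.043972 = 0.062928
y = 6.29%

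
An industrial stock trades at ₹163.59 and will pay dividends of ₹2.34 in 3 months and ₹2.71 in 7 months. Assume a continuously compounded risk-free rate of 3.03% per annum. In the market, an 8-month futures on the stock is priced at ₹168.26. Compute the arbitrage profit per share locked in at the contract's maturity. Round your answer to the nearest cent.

PV(dividends) I = 2.34·e^(−0.0303·3/12) + 2.71·e^(−0.0303·7/12) = 4.9849
Fair futures F* = (S − I)·e^(rT) = (163.59 − 4.9849)·e^0.020200 = 158.6051 × 1.020405 = 161.8414
Market ₹168.26 > fair 161.8414: forward overpriced → cash-and-carry (borrow at r, buy the stock and collect the dividends, short the forward).
Profit at T = |F_mkt − F*| = |168.26 − 161.8414| = ₹6.42 per share

₹6.42 per share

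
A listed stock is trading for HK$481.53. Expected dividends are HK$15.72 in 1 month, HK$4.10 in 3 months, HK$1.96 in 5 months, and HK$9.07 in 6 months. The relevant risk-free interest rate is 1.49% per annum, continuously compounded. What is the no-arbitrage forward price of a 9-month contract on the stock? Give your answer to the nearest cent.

HK$455.86

PV(dividends) I = 15.72·e^(−0.0149·1/12) + 4.10·e^(−0.0149·3/12) + 1.96·e^(−0.0149·5/12) + 9.07·e^(−0.0149·6/12)
I = 15.7005 + 4.0848 + 1.9479 + 9.0027 = 30.7359
F = (S − I)·e^(rT) = (481.53 − 30.7359) · e^(0.0149·9/12)
= 450.7941 · e^0.011175 = 450.7941 × 1.011238 = HK$455.86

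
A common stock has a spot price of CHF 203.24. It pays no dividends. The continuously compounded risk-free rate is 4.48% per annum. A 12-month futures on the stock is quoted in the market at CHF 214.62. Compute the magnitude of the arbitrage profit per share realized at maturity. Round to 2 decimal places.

Fair futures: F* = S·e^(carry·T), with carry = r = 0.0448
F* = 203.24 · e^(0.0448 × 12/12) = 203.24 · e^0.044800 = 203.24 × 1.045819 = CHF 212.5523
Market CHF 214.62 > fair CHF 212.5523: forward overpriced → cash-and-carry (buy spot, short the forward).
At maturity, profit = |F_mkt − F*| = |214.62 − 212.5523| = CHF 2.07 per share

CHF 2.07 per share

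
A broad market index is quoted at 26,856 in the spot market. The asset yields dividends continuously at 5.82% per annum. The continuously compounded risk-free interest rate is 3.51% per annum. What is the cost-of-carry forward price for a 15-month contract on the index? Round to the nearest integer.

26,092

F = S·e^((r − q)T) = 26856 · e^((0.0351 − 0.0582) × 15/12)
= 26856 · e^-0.028875 = 26856 × 0.971538
F = 26,092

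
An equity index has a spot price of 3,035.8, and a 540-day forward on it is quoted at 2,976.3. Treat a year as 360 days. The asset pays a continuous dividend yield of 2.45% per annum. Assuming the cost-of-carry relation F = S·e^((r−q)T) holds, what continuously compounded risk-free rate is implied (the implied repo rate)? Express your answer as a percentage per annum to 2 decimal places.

1.13%

From F = S·e^((r−q)T): (r − q) = ln(F/S)/T
ln(2976.3/3035.8) = ln(0.980401) = -0.019794
(r − q) = -0.019794 / (540/360) = -0.013196
r = ln(F/S)/T + q = -0.013196 + 0.0245 = 0.011304
r = 1.13%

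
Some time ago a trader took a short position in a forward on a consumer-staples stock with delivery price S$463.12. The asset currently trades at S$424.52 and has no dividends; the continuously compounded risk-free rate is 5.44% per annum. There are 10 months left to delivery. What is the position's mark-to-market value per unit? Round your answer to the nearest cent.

S$18.07

Current fair forward for the remaining 10 months: F = S·e^(r·T), r = 0.0544
F = 424.52 · e^(0.0544 × 10/12) = 424.52 × 1.046377 = 444.2080
Value of long forward = (F − K)·e^(−rT) = (444.2080 − 463.12) · e^(−0.0544·10/12)
= -18.9120 × 0.955679 = -18.07
Short position value = −(long value) = S$18.07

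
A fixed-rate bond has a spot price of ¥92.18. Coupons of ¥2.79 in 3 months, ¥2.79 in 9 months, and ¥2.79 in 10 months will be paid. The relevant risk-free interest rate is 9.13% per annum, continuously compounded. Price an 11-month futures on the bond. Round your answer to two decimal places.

PV(coupons) I = 2.79·e^(−0.0913·3/12) + 2.79·e^(−0.0913·9/12) + 2.79·e^(−0.0913·10/12)
I = 2.7270 + 2.6053 + 2.5856 = 7.9179
F = (S − I)·e^(rT) = (92.18 − 7.9179) · e^(0.0913·11/12)
= 84.2621 · e^0.083692 = 84.2621 × 1.087294 = ¥91.62

¥91.62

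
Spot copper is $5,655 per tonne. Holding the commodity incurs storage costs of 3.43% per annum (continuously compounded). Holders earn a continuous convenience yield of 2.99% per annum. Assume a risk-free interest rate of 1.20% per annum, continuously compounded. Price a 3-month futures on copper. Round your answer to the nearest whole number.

$5,678 per tonne

Net carry = r + u − y = 0.0120 + 0.0343 − 0.0299 = 0.0164
F = S·e^((r+u−y)T) = 5655 · e^(0.0164 × 3/12) = 5655 · e^0.004100
= 5655 × 1.004108 = $5,678 per tonne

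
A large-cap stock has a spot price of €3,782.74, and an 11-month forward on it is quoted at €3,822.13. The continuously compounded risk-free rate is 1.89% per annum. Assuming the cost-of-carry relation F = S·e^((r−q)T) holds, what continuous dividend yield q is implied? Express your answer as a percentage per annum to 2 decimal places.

From F = S·e^((r−q)T): (r − q) = ln(F/S)/T
ln(3822.13/3782.74) = ln(1.010413) = 0.010359
(r − q) = 0.010359 / (11/12) = 0.011301
q = r − ln(F/S)/T = 0.0189 − 0.011301 = 0.007599
q = 0.76%

0.76%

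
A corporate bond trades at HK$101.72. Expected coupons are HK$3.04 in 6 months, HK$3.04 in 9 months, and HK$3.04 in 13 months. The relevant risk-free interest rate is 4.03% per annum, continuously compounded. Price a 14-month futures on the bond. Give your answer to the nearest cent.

PV(coupons) I = 3.04·e^(−0.0403·6/12) + 3.04·e^(−0.0403·9/12) + 3.04·e^(−0.0403·13/12)
I = 2.9794 + 2.9495 + 2.9101 = 8.8390
F = (S − I)·e^(rT) = (101.72 − 8.8390) · e^(0.0403·14/12)
= 92.8810 · e^0.047017 = 92.8810 × 1.048140 = HK$97.35

HK$97.35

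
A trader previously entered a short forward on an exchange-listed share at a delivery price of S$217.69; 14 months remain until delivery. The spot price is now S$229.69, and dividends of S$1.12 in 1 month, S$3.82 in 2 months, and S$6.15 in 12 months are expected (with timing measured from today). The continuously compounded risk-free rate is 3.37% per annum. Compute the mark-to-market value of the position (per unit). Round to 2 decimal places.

PV(remaining dividends) I = 1.12·e^(−0.0337·1/12) + 3.82·e^(−0.0337·2/12) + 6.15·e^(−0.0337·12/12) = 10.8617
Current forward F = (S − I)·e^(rT) = (229.69 − 10.8617)·e^(0.0337·14/12) = 218.8283 × 1.040100 = 227.6033
Value (long) = (F − K)·e^(−rT) = (227.6033 − 217.69) × 0.961446 = 9.5311
Short position value = −(long value) = -S$9.53

-S$9.53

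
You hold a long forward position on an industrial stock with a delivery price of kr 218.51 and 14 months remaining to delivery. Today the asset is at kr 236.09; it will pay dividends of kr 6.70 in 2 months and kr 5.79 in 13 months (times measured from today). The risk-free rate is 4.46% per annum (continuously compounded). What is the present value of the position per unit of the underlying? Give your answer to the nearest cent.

PV(remaining dividends) I = 6.70·e^(−0.0446·2/12) + 5.79·e^(−0.0446·13/12) = 12.1673
Current forward F = (S − I)·e^(rT) = (236.09 − 12.1673)·e^(0.0446·14/12) = 223.9227 × 1.053411 = 235.8826
Value (long) = (F − K)·e^(−rT) = (235.8826 − 218.51) × 0.949297 = 16.4918
Value = kr 16.49

kr 16.49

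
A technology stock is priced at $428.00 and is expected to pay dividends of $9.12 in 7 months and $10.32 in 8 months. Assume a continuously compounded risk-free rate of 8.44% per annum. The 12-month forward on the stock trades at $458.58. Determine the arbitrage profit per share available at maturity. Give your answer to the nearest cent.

PV(dividends) I = 9.12·e^(−0.0844·7/12) + 10.32·e^(−0.0844·8/12) = 18.4372
Fair forward F* = (S − I)·e^(rT) = (428.00 − 18.4372)·e^0.084400 = 409.5628 × 1.088064 = 445.6305
Market $458.58 > fair 445.6305: forward overpriced → cash-and-carry (borrow at r, buy the stock and collect the dividends, short the forward).
Profit at T = |F_mkt − F*| = |458.58 − 445.6305| = $12.95 per share

$12.95 per share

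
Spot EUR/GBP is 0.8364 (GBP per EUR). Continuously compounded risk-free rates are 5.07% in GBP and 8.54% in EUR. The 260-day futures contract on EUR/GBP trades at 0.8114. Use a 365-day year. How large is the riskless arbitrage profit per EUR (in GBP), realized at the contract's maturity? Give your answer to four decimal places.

Fair futures: F* = S·e^(carry·T), with carry = (r_GBP − r_EUR) = 0.0507 − 0.0854 = -0.0347
F* = 0.8364 · e^(-0.0347 × 260/365) = 0.8364 · e^-0.024718 = 0.8364 × 0.975585 = 0.8160
Market 0.8114 < fair 0.8160: forward underpriced → reverse cash-and-carry (short spot, go long the forward).
At maturity, profit = |F_mkt − F*| = |0.8114 − 0.8160| = 0.0046 per EUR (in GBP)

0.0046 per EUR (in GBP)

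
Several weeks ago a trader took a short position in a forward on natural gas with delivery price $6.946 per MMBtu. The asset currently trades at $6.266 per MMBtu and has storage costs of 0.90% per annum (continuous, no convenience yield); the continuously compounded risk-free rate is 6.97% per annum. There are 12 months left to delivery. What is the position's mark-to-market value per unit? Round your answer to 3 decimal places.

Current fair forward for the remaining 12 months: F = S·e^((r + u)·T), (r + u) = 0.0697 + 0.0090 = 0.0787
F = 6.266 · e^(0.0787 × 12/12) = 6.266 × 1.081880 = 6.7791
Value of long forward = (F − K)·e^(−rT) = (6.7791 − 6.946) · e^(−0.0697·12/12)
= -0.1669 × 0.932674 = -0.156
Short position value = −(long value) = $0.156

$0.156 per MMBtu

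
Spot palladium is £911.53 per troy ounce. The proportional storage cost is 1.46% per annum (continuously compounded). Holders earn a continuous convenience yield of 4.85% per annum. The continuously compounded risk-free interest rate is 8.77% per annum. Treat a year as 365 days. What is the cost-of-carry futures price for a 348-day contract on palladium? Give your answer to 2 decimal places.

£959.51 per troy ounce

Net carry = r + u − y = 0.0877 + 0.0146 − 0.0485 = 0.0538
F = S·e^((r+u−y)T) = 911.53 · e^(0.0538 × 348/365) = 911.53 · e^0.051294
= 911.53 × 1.052632 = £959.51 per troy ounce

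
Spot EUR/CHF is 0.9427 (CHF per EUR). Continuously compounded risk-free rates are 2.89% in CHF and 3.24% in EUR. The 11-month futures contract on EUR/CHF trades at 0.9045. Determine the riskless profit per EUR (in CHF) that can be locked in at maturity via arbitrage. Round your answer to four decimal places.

Fair futures: F* = S·e^(carry·T), with carry = (r_CHF − r_EUR) = 0.0289 − 0.0324 = -0.0035
F* = 0.9427 · e^(-0.0035 × 11/12) = 0.9427 · e^-0.003208 = 0.9427 × 0.996797 = 0.9397
Market 0.9045 < fair 0.9397: forward underpriced → reverse cash-and-carry (short spot, go long the forward).
At maturity, profit = |F_mkt − F*| = |0.9045 − 0.9397| = 0.0352 per EUR (in CHF)

0.0352 per EUR (in CHF)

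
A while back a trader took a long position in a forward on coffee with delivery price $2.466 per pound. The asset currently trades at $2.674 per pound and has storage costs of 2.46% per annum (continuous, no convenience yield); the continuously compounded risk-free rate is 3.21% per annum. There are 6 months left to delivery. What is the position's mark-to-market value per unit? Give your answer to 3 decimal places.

Current fair forward for the remaining 6 months: F = S·e^((r + u)·T), (r + u) = 0.0321 + 0.0246 = 0.0567
F = 2.674 · e^(0.0567 × 6/12) = 2.674 × 1.028756 = 2.7509
Value of long forward = (F − K)·e^(−rT) = (2.7509 − 2.466) · e^(−0.0321·6/12)
= 0.2849 × 0.984078 = 0.280

$0.280 per pound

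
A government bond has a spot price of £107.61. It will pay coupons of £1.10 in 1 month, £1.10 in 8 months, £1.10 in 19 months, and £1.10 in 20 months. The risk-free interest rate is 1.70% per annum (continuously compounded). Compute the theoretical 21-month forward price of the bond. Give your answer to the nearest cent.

£106.40

PV(coupons) I = 1.10·e^(−0.0170·1/12) + 1.10·e^(−0.0170·8/12) + 1.10·e^(−0.0170·19/12) + 1.10·e^(−0.0170·20/12)
I = 1.0984 + 1.0876 + 1.0708 + 1.0693 = 4.3261
F = (S − I)·e^(rT) = (107.61 − 4.3261) · e^(0.0170·21/12)
= 103.2839 · e^0.029750 = 103.2839 × 1.030197 = £106.40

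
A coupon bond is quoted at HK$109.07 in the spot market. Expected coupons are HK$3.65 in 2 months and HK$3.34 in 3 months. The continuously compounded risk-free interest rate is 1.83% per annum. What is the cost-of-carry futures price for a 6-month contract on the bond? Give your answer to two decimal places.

HK$103.04

PV(coupons) I = 3.65·e^(−0.0183·2/12) + 3.34·e^(−0.0183·3/12)
I = 3.6389 + 3.3248 = 6.9637
F = (S − I)·e^(rT) = (109.07 − 6.9637) · e^(0.0183·6/12)
= 102.1063 · e^0.009150 = 102.1063 × 1.009192 = HK$103.04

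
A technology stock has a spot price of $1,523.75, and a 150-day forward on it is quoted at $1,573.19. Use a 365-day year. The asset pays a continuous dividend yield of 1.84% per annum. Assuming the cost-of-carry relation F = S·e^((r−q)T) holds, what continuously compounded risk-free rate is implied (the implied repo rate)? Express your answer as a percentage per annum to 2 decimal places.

9.61%

From F = S·e^((r−q)T): (r − q) = ln(F/S)/T
ln(1573.19/1523.75) = ln(1.032446) = 0.031931
(r − q) = 0.031931 / (150/365) = 0.077699
r = ln(F/S)/T + q = 0.077699 + 0.0184 = 0.096099
r = 9.61%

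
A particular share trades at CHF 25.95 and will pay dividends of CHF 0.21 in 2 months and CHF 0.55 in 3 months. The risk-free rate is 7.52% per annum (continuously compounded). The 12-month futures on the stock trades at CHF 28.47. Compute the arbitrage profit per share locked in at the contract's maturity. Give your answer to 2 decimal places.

CHF 1.30 per share

PV(dividends) I = 0.21·e^(−0.0752·2/12) + 0.55·e^(−0.0752·3/12) = 0.7471
Fair futures F* = (S − I)·e^(rT) = (25.95 − 0.7471)·e^0.075200 = 25.2029 × 1.078100 = 27.1712
Market CHF 28.47 > fair 27.1712: forward overpriced → cash-and-carry (borrow at r, buy the stock and collect the dividends, short the forward).
Profit at T = |F_mkt − F*| = |28.47 − 27.1712| = CHF 1.30 per share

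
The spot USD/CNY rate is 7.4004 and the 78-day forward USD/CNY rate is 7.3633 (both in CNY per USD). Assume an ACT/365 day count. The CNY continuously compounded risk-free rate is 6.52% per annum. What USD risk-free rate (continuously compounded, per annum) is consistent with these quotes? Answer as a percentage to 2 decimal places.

8.87%

F = S·e^((r_CNY − r_USD)T) ⇒ r_USD = r_CNY − ln(F/S)/T
ln(7.3633/7.4004) = -0.005026; /(78/365) = -0.023519
r_USD = 0.0652 + 0.023519 = 0.088719
r_USD = 8.87%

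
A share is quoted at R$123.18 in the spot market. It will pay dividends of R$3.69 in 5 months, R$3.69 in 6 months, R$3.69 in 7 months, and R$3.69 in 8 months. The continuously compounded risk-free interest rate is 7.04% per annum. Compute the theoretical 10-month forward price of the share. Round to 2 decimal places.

PV(dividends) I = 3.69·e^(−0.0704·5/12) + 3.69·e^(−0.0704·6/12) + 3.69·e^(−0.0704·7/12) + 3.69·e^(−0.0704·8/12)
I = 3.5833 + 3.5624 + 3.5415 + 3.5208 = 14.2080
F = (S − I)·e^(rT) = (123.18 − 14.2080) · e^(0.0704·10/12)
= 108.9720 · e^0.058667 = 108.9720 × 1.060422 = R$115.56

R$115.56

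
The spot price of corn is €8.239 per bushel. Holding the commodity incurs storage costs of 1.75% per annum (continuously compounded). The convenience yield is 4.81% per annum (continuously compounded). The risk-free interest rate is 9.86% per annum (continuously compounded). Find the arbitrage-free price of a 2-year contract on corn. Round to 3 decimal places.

€9.439 per bushel

Net carry = r + u − y = 0.0986 + 0.0175 − 0.0481 = 0.0680
F = S·e^((r+u−y)T) = 8.239 · e^(0.0680 × 2) = 8.239 · e^0.136000
= 8.239 × 1.145682 = €9.439 per bushel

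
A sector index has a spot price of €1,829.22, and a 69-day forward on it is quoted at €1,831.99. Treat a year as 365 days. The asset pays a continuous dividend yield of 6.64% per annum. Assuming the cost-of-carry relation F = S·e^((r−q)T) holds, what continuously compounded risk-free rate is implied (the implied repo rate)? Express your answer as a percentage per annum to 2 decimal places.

From F = S·e^((r−q)T): (r − q) = ln(F/S)/T
ln(1831.99/1829.22) = ln(1.001514) = 0.001513
(r − q) = 0.001513 / (69/365) = 0.008004
r = ln(F/S)/T + q = 0.008004 + 0.0664 = 0.074404
r = 7.44%

7.44%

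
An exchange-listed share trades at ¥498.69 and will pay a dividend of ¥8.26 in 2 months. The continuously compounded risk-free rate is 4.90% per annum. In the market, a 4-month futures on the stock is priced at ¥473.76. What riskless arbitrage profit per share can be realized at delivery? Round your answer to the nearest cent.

PV(dividends) I = 8.26·e^(−0.0490·2/12) = 8.1928
Fair futures F* = (S − I)·e^(rT) = (498.69 − 8.1928)·e^0.016333 = 490.4972 × 1.016467 = 498.5742
Market ¥473.76 < fair 498.5742: forward underpriced → reverse cash-and-carry (short the stock, invest proceeds at r, pay the dividends, go long the forward).
Profit at T = |F_mkt − F*| = |473.76 − 498.5742| = ¥24.81 per share

¥24.81 per share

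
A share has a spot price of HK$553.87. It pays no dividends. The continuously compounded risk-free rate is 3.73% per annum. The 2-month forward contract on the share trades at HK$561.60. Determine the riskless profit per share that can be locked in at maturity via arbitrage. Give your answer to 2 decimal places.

Fair forward: F* = S·e^(carry·T), with carry = r = 0.0373
F* = 553.87 · e^(0.0373 × 2/12) = 553.87 · e^0.006217 = 553.87 × 1.006236 = HK$557.3239
Market HK$561.60 > fair HK$557.3239: forward overpriced → cash-and-carry (buy spot, short the forward).
At maturity, profit = |F_mkt − F*| = |561.60 − 557.3239| = HK$4.28 per share

HK$4.28 per share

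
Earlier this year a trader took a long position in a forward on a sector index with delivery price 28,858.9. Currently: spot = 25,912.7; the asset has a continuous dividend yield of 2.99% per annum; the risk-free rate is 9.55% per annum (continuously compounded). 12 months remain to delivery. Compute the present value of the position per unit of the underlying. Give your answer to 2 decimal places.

-1081.01

Current fair forward for the remaining 12 months: F = S·e^((r − q)·T), (r − q) = 0.0955 − 0.0299 = 0.0656
F = 25912.7 · e^(0.0656 × 12/12) = 25912.7 × 1.06779951 = 27669.5684
Value of long forward = (F − K)·e^(−rT) = (27669.5684 − 28858.9) · e^(−0.0955·12/12)
= -1189.3316 × 0.90891836 = -1081.01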